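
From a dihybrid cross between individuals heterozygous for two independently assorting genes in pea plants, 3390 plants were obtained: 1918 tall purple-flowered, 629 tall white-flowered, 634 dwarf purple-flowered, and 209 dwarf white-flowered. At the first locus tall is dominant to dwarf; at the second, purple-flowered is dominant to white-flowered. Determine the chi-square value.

A dihybrid F₂ with independent assortment and complete dominance at both loci gives a 9:3:3:1 phenotypic ratio.
The 9:3:3:1 ratio has 16 parts, so with N = 3390 the expected counts are:
  tall purple-flowered: 3390 × 9/16 = 1906.875
  tall white-flowered: 3390 × 3/16 = 635.625
  dwarf purple-flowered: 3390 × 3/16 = 635.625
  dwarf white-flowered: 3390 × 1/16 = 211.875
χ² = Σ (O − E)² / E
  tall purple-flowered: (1918 − 1906.875)² / 1906.875 = 0.0649
  tall white-flowered: (629 − 635.625)² / 635.625 = 0.0691
  dwarf purple-flowered: (634 − 635.625)² / 635.625 = 0.0042
  dwarf white-flowered: (209 − 211.875)² / 211.875 = 0.0390
χ² = 0.0649 + 0.0691 + 0.0042 + 0.0390 = 0.1772 ≈ 0.177

0.177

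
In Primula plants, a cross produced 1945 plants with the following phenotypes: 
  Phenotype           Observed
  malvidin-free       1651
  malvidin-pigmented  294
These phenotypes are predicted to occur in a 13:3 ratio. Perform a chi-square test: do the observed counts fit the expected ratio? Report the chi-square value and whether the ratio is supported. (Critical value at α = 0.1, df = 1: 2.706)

16.863; not consistent

Expected counts for N = 1945 under a 13:3 ratio (total parts = 16):
  malvidin-free: 1945 × 13/16 = 1580.3125
  malvidin-pigmented: 1945 × 3/16 = 364.6875
χ² = Σ (O − E)² / E
  malvidin-free: (1651 − 1580.3125)² / 1580.3125 = 3.1619
  malvidin-pigmented: (294 − 364.6875)² / 364.6875 = 13.7014
χ² = 3.1619 + 13.7014 = 16.8633 ≈ 16.863
Degrees of freedom = 2 − 1 = 1; critical value at α = 0.1 is 2.706.
Since 16.863 > 2.706, we reject the null hypothesis — the data do not fit the 13:3 ratio.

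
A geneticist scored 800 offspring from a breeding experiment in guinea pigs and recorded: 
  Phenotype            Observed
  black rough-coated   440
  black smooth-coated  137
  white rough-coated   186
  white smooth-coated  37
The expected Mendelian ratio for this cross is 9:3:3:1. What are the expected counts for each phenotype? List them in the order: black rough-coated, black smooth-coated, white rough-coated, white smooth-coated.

Expected counts for N = 800 under a 9:3:3:1 ratio (total parts = 16):
  black rough-coated: 800 × 9/16 = 450
  black smooth-coated: 800 × 3/16 = 150
  white rough-coated: 800 × 3/16 = 150
  white smooth-coated: 800 × 1/16 = 50

450, 150, 150, 50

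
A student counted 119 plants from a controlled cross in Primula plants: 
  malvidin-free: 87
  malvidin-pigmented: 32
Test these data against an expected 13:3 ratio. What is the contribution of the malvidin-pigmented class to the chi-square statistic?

4.206

The 13:3 ratio has 16 parts, so with N = 119 the expected counts are:
  malvidin-free: 119 × 13/16 = 96.6875
  malvidin-pigmented: 119 × 3/16 = 22.3125
Contribution of malvidin-pigmented: (32 − 22.3125)² / 22.3125 = 4.2061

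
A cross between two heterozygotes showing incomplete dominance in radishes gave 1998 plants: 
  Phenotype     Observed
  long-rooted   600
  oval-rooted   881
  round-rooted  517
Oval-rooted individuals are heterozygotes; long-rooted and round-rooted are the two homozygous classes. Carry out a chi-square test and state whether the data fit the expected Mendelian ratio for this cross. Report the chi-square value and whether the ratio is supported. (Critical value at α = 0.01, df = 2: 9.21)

34.772; not consistent

With incomplete dominance, a heterozygote × heterozygote cross gives a 1:2:1 phenotypic ratio.
The 1:2:1 ratio has 4 parts, so with N = 1998 the expected counts are:
  long-rooted: 1998 × 1/4 = 499.5
  oval-rooted: 1998 × 2/4 = 999
  round-rooted: 1998 × 1/4 = 499.5
χ² = Σ (O − E)² / E
  long-rooted: (600 − 499.5)² / 499.5 = 20.2207
  oval-rooted: (881 − 999)² / 999 = 13.9379
  round-rooted: (517 − 499.5)² / 499.5 = 0.6131
χ² = 20.2207 + 13.9379 + 0.6131 = 34.7717 ≈ 34.772
Degrees of freedom = 3 − 1 = 2; critical value at α = 0.01 is 9.21.
Since 34.772 > 9.21, we reject the null hypothesis — the data do not fit the 1:2:1 ratio.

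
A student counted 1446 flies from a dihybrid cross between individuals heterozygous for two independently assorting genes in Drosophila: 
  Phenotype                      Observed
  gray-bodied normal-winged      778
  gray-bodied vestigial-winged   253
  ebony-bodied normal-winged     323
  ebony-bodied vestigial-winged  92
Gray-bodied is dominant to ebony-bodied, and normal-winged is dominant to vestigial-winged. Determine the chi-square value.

12.705

A dihybrid F₂ with independent assortment and complete dominance at both loci gives a 9:3:3:1 phenotypic ratio.
Under the 9:3:3:1 hypothesis (Σ ratio = 16, N = 1446):
  gray-bodied normal-winged: 1446 × 9/16 = 813.375
  gray-bodied vestigial-winged: 1446 × 3/16 = 271.125
  ebony-bodied normal-winged: 1446 × 3/16 = 271.125
  ebony-bodied vestigial-winged: 1446 × 1/16 = 90.375
χ² = Σ (O − E)² / E
  gray-bodied normal-winged: (778 − 813.375)² / 813.375 = 1.5385
  gray-bodied vestigial-winged: (253 − 271.125)² / 271.125 = 1.2117
  ebony-bodied normal-winged: (323 − 271.125)² / 271.125 = 9.9254
  ebony-bodied vestigial-winged: (92 − 90.375)² / 90.375 = 0.0292
χ² = 1.5385 + 1.2117 + 9.9254 + 0.0292 = 12.7048 ≈ 12.705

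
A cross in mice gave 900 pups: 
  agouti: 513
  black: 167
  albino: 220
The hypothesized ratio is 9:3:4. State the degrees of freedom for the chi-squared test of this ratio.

2

A goodness-of-fit test with 3 phenotype classes has df = 3 − 1 = 2.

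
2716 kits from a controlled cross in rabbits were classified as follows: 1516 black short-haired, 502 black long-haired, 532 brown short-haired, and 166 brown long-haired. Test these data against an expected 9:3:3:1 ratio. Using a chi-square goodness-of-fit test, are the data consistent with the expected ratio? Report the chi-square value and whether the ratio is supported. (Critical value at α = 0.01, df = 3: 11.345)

Total ratio parts = 16. Expected numbers out of 2716:
  black short-haired: 2716 × 9/16 = 1527.75
  black long-haired: 2716 × 3/16 = 509.25
  brown short-haired: 2716 × 3/16 = 509.25
  brown long-haired: 2716 × 1/16 = 169.75
χ² = Σ (O − E)² / E
  black short-haired: (1516 − 1527.75)² / 1527.75 = 0.0904
  black long-haired: (502 − 509.25)² / 509.25 = 0.1032
  brown short-haired: (532 − 509.25)² / 509.25 = 1.0163
  brown long-haired: (166 − 169.75)² / 169.75 = 0.0828
χ² = 0.0904 + 0.1032 + 1.0163 + 0.0828 = 1.2927 ≈ 1.293
Degrees of freedom = 4 − 1 = 3; critical value at α = 0.01 is 11.345.
Since 1.293 < 11.345, we fail to reject the null hypothesis — the data are consistent with the 9:3:3:1 ratio.

1.293; consistent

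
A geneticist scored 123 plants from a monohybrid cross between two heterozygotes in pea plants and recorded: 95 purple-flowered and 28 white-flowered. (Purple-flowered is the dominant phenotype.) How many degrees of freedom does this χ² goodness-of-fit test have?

1

For a monohybrid cross between heterozygotes with complete dominance, the expected phenotypic ratio is 3:1.
A goodness-of-fit test with 2 phenotype classes has df = 2 − 1 = 1.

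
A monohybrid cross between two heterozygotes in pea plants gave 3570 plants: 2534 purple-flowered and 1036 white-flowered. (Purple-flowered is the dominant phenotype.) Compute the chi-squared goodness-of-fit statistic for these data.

For a monohybrid cross between heterozygotes with complete dominance, the expected phenotypic ratio is 3:1.
Total ratio parts = 4. Expected numbers out of 3570:
  purple-flowered: 3570 × 3/4 = 2677.5
  white-flowered: 3570 × 1/4 = 892.5
χ² = Σ (O − E)² / E
  purple-flowered: (2534 − 2677.5)² / 2677.5 = 7.6908
  white-flowered: (1036 − 892.5)² / 892.5 = 23.0725
χ² = 7.6908 + 23.0725 = 30.7633 ≈ 30.763

30.763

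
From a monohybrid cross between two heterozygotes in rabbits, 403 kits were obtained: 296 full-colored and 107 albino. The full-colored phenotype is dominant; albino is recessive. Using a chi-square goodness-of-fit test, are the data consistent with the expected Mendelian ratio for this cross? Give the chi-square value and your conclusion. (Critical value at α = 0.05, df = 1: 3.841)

For a monohybrid cross between heterozygotes with complete dominance, the expected phenotypic ratio is 3:1.
The 3:1 ratio has 4 parts, so with N = 403 the expected counts are:
  full-colored: 403 × 3/4 = 302.25
  albino: 403 × 1/4 = 100.75
χ² = Σ (O − E)² / E
  full-colored: (296 − 302.25)² / 302.25 = 0.1292
  albino: (107 − 100.75)² / 100.75 = 0.3877
χ² = 0.1292 + 0.3877 = 0.5169 ≈ 0.517
Degrees of freedom = 2 − 1 = 1; critical value at α = 0.05 is 3.841.
Since 0.517 < 3.841, we fail to reject the null hypothesis — the data are consistent with the 3:1 ratio.

0.517; consistent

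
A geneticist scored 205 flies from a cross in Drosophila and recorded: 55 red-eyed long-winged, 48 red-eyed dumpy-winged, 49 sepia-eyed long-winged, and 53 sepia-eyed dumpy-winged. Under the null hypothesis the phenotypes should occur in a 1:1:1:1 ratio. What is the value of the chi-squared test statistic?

Total ratio parts = 4. Expected numbers out of 205:
  red-eyed long-winged: 205 × 1/4 = 51.25
  red-eyed dumpy-winged: 205 × 1/4 = 51.25
  sepia-eyed long-winged: 205 × 1/4 = 51.25
  sepia-eyed dumpy-winged: 205 × 1/4 = 51.25
χ² = Σ (O − E)² / E
  red-eyed long-winged: (55 − 51.25)² / 51.25 = 0.2744
  red-eyed dumpy-winged: (48 − 51.25)² / 51.25 = 0.2061
  sepia-eyed long-winged: (49 − 51.25)² / 51.25 = 0.0988
  sepia-eyed dumpy-winged: (53 − 51.25)² / 51.25 = 0.0598
χ² = 0.2744 + 0.2061 + 0.0988 + 0.0598 = 0.6391 ≈ 0.639

0.639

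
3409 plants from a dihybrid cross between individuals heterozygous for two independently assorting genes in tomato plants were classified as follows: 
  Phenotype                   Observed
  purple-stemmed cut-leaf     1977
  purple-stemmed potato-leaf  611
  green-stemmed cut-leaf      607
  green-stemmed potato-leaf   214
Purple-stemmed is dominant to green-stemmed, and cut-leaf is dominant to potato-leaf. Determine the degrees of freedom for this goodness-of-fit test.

A dihybrid F₂ with independent assortment and complete dominance at both loci gives a 9:3:3:1 phenotypic ratio.
A goodness-of-fit test with 4 phenotype classes has df = 4 − 1 = 3.

3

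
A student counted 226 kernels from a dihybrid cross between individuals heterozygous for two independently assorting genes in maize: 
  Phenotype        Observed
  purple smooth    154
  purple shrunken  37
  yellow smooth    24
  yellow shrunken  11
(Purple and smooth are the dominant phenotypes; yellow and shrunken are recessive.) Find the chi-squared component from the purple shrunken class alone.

0.682

A dihybrid F₂ with independent assortment and complete dominance at both loci gives a 9:3:3:1 phenotypic ratio.
Total ratio parts = 16. Expected numbers out of 226:
  purple smooth: 226 × 9/16 = 127.125
  purple shrunken: 226 × 3/16 = 42.375
  yellow smooth: 226 × 3/16 = 42.375
  yellow shrunken: 226 × 1/16 = 14.125
Contribution of purple shrunken: (37 − 42.375)² / 42.375 = 0.6818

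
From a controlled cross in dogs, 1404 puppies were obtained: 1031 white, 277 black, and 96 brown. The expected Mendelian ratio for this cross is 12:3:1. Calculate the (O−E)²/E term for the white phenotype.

Total ratio parts = 16. Expected numbers out of 1404:
  white: 1404 × 12/16 = 1053
  black: 1404 × 3/16 = 263.25
  brown: 1404 × 1/16 = 87.75
Contribution of white: (1031 − 1053)² / 1053 = 0.4596

0.460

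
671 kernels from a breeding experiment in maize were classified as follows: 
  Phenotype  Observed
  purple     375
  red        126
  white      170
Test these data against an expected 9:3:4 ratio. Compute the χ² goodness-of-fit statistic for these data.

0.046

Under the 9:3:4 hypothesis (Σ ratio = 16, N = 671):
  purple: 671 × 9/16 = 377.4375
  red: 671 × 3/16 = 125.8125
  white: 671 × 4/16 = 167.75
χ² = Σ (O − E)² / E
  purple: (375 − 377.4375)² / 377.4375 = 0.0157
  red: (126 − 125.8125)² / 125.8125 = 0.0003
  white: (170 − 167.75)² / 167.75 = 0.0302
χ² = 0.0157 + 0.0003 + 0.0302 = 0.0462 ≈ 0.046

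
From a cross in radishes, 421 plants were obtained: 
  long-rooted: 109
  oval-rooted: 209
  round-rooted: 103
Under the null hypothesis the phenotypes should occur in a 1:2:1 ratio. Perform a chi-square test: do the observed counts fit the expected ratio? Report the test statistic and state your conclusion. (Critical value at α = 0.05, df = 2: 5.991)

0.192; consistent

The 1:2:1 ratio has 4 parts, so with N = 421 the expected counts are:
  long-rooted: 421 × 1/4 = 105.25
  oval-rooted: 421 × 2/4 = 210.5
  round-rooted: 421 × 1/4 = 105.25
χ² = Σ (O − E)² / E
  long-rooted: (109 − 105.25)² / 105.25 = 0.1336
  oval-rooted: (209 − 210.5)² / 210.5 = 0.0107
  round-rooted: (103 − 105.25)² / 105.25 = 0.0481
χ² = 0.1336 + 0.0107 + 0.0481 = 0.1924 ≈ 0.192
Degrees of freedom = 3 − 1 = 2; critical value at α = 0.05 is 5.991.
Since 0.192 < 5.991, we fail to reject the null hypothesis — the data are consistent with the 1:2:1 ratio.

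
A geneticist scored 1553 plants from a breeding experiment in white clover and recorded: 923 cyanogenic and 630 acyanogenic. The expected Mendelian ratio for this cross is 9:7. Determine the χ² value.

Total ratio parts = 16. Expected numbers out of 1553:
  cyanogenic: 1553 × 9/16 = 873.5625
  acyanogenic: 1553 × 7/16 = 679.4375
χ² = Σ (O − E)² / E
  cyanogenic: (923 − 873.5625)² / 873.5625 = 2.7978
  acyanogenic: (630 − 679.4375)² / 679.4375 = 3.5972
χ² = 2.7978 + 3.5972 = 6.395

6.395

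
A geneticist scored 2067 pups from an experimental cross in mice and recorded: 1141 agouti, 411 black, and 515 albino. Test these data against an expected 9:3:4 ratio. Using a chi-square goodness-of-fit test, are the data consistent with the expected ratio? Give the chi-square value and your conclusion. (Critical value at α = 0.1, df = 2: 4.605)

1.828; consistent

Under the 9:3:4 hypothesis (Σ ratio = 16, N = 2067):
  agouti: 2067 × 9/16 = 1162.6875
  black: 2067 × 3/16 = 387.5625
  albino: 2067 × 4/16 = 516.75
χ² = Σ (O − E)² / E
  agouti: (1141 − 1162.6875)² / 1162.6875 = 0.4045
  black: (411 − 387.5625)² / 387.5625 = 1.4174
  albino: (515 − 516.75)² / 516.75 = 0.0059
χ² = 0.4045 + 1.4174 + 0.0059 = 1.8278 ≈ 1.828
Degrees of freedom = 3 − 1 = 2; critical value at α = 0.1 is 4.605.
Since 1.828 < 4.605, we fail to reject the null hypothesis — the data are consistent with the 9:3:4 ratio.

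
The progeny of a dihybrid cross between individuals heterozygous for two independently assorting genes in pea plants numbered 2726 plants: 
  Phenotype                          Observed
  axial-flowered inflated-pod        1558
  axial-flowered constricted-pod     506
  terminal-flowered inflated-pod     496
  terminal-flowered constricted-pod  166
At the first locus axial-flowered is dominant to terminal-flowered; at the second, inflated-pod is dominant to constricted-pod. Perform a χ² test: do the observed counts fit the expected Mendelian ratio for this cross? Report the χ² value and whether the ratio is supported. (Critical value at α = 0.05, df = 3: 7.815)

1.007; consistent

A dihybrid F₂ with independent assortment and complete dominance at both loci gives a 9:3:3:1 phenotypic ratio.
Under the 9:3:3:1 hypothesis (Σ ratio = 16, N = 2726):
  axial-flowered inflated-pod: 2726 × 9/16 = 1533.375
  axial-flowered constricted-pod: 2726 × 3/16 = 511.125
  terminal-flowered inflated-pod: 2726 × 3/16 = 511.125
  terminal-flowered constricted-pod: 2726 × 1/16 = 170.375
χ² = Σ (O − E)² / E
  axial-flowered inflated-pod: (1558 − 1533.375)² / 1533.375 = 0.3955
  axial-flowered constricted-pod: (506 − 511.125)² / 511.125 = 0.0514
  terminal-flowered inflated-pod: (496 − 511.125)² / 511.125 = 0.4476
  terminal-flowered constricted-pod: (166 − 170.375)² / 170.375 = 0.1123
χ² = 0.3955 + 0.0514 + 0.4476 + 0.1123 = 1.0068 ≈ 1.007
Degrees of freedom = 4 − 1 = 3; critical value at α = 0.05 is 7.815.
Since 1.007 < 7.815, we fail to reject the null hypothesis — the data are consistent with the 9:3:3:1 ratio.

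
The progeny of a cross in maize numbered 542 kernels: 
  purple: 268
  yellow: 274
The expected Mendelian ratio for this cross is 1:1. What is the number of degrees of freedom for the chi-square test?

A goodness-of-fit test with 2 phenotype classes has df = 2 − 1 = 1.

1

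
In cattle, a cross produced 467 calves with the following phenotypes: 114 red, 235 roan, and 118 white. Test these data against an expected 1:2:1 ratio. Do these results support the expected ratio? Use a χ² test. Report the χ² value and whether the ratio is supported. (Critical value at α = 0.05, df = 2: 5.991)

Expected counts for N = 467 under a 1:2:1 ratio (total parts = 4):
  red: 467 × 1/4 = 116.75
  roan: 467 × 2/4 = 233.5
  white: 467 × 1/4 = 116.75
χ² = Σ (O − E)² / E
  red: (114 − 116.75)² / 116.75 = 0.0648
  roan: (235 − 233.5)² / 233.5 = 0.0096
  white: (118 − 116.75)² / 116.75 = 0.0134
χ² = 0.0648 + 0.0096 + 0.0134 = 0.0878 ≈ 0.088
Degrees of freedom = 3 − 1 = 2; critical value at α = 0.05 is 5.991.
Since 0.088 < 5.991, we fail to reject the null hypothesis — the data are consistent with the 1:2:1 ratio.

0.088; consistent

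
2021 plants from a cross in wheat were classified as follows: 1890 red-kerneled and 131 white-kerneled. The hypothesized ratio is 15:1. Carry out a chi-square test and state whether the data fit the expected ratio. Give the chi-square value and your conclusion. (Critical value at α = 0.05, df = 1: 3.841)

Under the 15:1 hypothesis (Σ ratio = 16, N = 2021):
  red-kerneled: 2021 × 15/16 = 1894.6875
  white-kerneled: 2021 × 1/16 = 126.3125
χ² = Σ (O − E)² / E
  red-kerneled: (1890 − 1894.6875)² / 1894.6875 = 0.0116
  white-kerneled: (131 − 126.3125)² / 126.3125 = 0.1740
χ² = 0.0116 + 0.1740 = 0.1856 ≈ 0.186
Degrees of freedom = 2 − 1 = 1; critical value at α = 0.05 is 3.841.
Since 0.186 < 3.841, we fail to reject the null hypothesis — the data are consistent with the 15:1 ratio.

0.186; consistent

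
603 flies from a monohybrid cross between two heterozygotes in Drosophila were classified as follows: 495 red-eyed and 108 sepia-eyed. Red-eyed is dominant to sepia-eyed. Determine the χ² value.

For a monohybrid cross between heterozygotes with complete dominance, the expected phenotypic ratio is 3:1.
The 3:1 ratio has 4 parts, so with N = 603 the expected counts are:
  red-eyed: 603 × 3/4 = 452.25
  sepia-eyed: 603 × 1/4 = 150.75
χ² = Σ (O − E)² / E
  red-eyed: (495 − 452.25)² / 452.25 = 4.0410
  sepia-eyed: (108 − 150.75)² / 150.75 = 12.1231
χ² = 4.0410 + 12.1231 = 16.1641 ≈ 16.164

16.164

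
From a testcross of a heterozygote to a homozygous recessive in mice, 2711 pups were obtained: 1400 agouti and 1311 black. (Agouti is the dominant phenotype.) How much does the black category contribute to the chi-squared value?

1.461

A testcross of a heterozygote (Aa × aa) gives a 1:1 phenotypic ratio.
Total ratio parts = 2. Expected numbers out of 2711:
  agouti: 2711 × 1/2 = 1355.5
  black: 2711 × 1/2 = 1355.5
Contribution of black: (1311 − 1355.5)² / 1355.5 = 1.4609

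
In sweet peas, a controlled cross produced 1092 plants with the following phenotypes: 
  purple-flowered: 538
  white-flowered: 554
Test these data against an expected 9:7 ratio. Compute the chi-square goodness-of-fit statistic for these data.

21.635

Under the 9:7 hypothesis (Σ ratio = 16, N = 1092):
  purple-flowered: 1092 × 9/16 = 614.25
  white-flowered: 1092 × 7/16 = 477.75
χ² = Σ (O − E)² / E
  purple-flowered: (538 − 614.25)² / 614.25 = 9.4653
  white-flowered: (554 − 477.75)² / 477.75 = 12.1697
χ² = 9.4653 + 12.1697 = 21.635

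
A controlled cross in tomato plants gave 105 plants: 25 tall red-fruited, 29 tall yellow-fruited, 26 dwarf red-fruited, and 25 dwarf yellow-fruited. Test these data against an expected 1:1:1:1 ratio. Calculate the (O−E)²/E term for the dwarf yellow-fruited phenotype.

0.060

Total ratio parts = 4. Expected numbers out of 105:
  tall red-fruited: 105 × 1/4 = 26.25
  tall yellow-fruited: 105 × 1/4 = 26.25
  dwarf red-fruited: 105 × 1/4 = 26.25
  dwarf yellow-fruited: 105 × 1/4 = 26.25
Contribution of dwarf yellow-fruited: (25 − 26.25)² / 26.25 = 0.0595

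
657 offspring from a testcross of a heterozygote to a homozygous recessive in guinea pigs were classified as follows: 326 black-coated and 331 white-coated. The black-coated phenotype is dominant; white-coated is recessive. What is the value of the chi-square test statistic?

0.038

A testcross of a heterozygote (Aa × aa) gives a 1:1 phenotypic ratio.
The 1:1 ratio has 2 parts, so with N = 657 the expected counts are:
  black-coated: 657 × 1/2 = 328.5
  white-coated: 657 × 1/2 = 328.5
χ² = Σ (O − E)² / E
  black-coated: (326 − 328.5)² / 328.5 = 0.0190
  white-coated: (331 − 328.5)² / 328.5 = 0.0190
χ² = 0.0190 + 0.0190 = 0.038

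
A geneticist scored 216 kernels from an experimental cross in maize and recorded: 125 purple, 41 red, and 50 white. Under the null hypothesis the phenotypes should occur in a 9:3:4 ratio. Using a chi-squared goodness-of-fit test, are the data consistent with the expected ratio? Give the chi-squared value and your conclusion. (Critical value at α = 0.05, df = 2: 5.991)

Total ratio parts = 16. Expected numbers out of 216:
  purple: 216 × 9/16 = 121.5
  red: 216 × 3/16 = 40.5
  white: 216 × 4/16 = 54
χ² = Σ (O − E)² / E
  purple: (125 − 121.5)² / 121.5 = 0.1008
  red: (41 − 40.5)² / 40.5 = 0.0062
  white: (50 − 54)² / 54 = 0.2963
χ² = 0.1008 + 0.0062 + 0.2963 = 0.4033 ≈ 0.403
Degrees of freedom = 3 − 1 = 2; critical value at α = 0.05 is 5.991.
Since 0.403 < 5.991, we fail to reject the null hypothesis — the data are consistent with the 9:3:4 ratio.

0.403; consistent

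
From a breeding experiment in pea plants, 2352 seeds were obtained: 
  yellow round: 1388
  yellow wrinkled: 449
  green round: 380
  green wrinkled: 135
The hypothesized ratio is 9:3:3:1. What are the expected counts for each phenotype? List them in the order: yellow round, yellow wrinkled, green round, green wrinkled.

1323, 441, 441, 147

Expected counts for N = 2352 under a 9:3:3:1 ratio (total parts = 16):
  yellow round: 2352 × 9/16 = 1323
  yellow wrinkled: 2352 × 3/16 = 441
  green round: 2352 × 3/16 = 441
  green wrinkled: 2352 × 1/16 = 147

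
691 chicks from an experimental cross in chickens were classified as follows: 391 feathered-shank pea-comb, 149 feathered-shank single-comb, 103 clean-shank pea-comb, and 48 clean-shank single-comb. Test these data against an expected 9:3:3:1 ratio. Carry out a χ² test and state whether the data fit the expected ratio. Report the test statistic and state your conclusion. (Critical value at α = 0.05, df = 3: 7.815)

8.912; not consistent

The 9:3:3:1 ratio has 16 parts, so with N = 691 the expected counts are:
  feathered-shank pea-comb: 691 × 9/16 = 388.6875
  feathered-shank single-comb: 691 × 3/16 = 129.5625
  clean-shank pea-comb: 691 × 3/16 = 129.5625
  clean-shank single-comb: 691 × 1/16 = 43.1875
χ² = Σ (O − E)² / E
  feathered-shank pea-comb: (391 − 388.6875)² / 388.6875 = 0.0138
  feathered-shank single-comb: (149 − 129.5625)² / 129.5625 = 2.9161
  clean-shank pea-comb: (103 − 129.5625)² / 129.5625 = 5.4458
  clean-shank single-comb: (48 − 43.1875)² / 43.1875 = 0.5363
χ² = 0.0138 + 2.9161 + 5.4458 + 0.5363 = 8.912
Degrees of freedom = 4 − 1 = 3; critical value at α = 0.05 is 7.815.
Since 8.912 > 7.815, we reject the null hypothesis — the data do not fit the 9:3:3:1 ratio.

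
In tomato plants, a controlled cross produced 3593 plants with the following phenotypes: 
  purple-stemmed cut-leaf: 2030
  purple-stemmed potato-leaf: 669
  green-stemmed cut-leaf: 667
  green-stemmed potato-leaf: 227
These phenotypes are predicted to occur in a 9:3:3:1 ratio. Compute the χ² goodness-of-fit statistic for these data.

The 9:3:3:1 ratio has 16 parts, so with N = 3593 the expected counts are:
  purple-stemmed cut-leaf: 3593 × 9/16 = 2021.0625
  purple-stemmed potato-leaf: 3593 × 3/16 = 673.6875
  green-stemmed cut-leaf: 3593 × 3/16 = 673.6875
  green-stemmed potato-leaf: 3593 × 1/16 = 224.5625
χ² = Σ (O − E)² / E
  purple-stemmed cut-leaf: (2030 − 2021.0625)² / 2021.0625 = 0.0395
  purple-stemmed potato-leaf: (669 − 673.6875)² / 673.6875 = 0.0326
  green-stemmed cut-leaf: (667 − 673.6875)² / 673.6875 = 0.0664
  green-stemmed potato-leaf: (227 − 224.5625)² / 224.5625 = 0.0265
χ² = 0.0395 + 0.0326 + 0.0664 + 0.0265 = 0.165

0.165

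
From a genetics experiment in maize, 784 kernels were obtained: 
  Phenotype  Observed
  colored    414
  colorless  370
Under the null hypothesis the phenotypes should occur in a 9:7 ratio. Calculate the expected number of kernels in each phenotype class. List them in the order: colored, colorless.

Expected counts for N = 784 under a 9:7 ratio (total parts = 16):
  colored: 784 × 9/16 = 441
  colorless: 784 × 7/16 = 343

441, 343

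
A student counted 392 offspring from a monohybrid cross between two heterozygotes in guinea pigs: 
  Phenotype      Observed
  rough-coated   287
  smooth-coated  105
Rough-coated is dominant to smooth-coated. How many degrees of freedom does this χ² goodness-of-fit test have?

For a monohybrid cross between heterozygotes with complete dominance, the expected phenotypic ratio is 3:1.
A goodness-of-fit test with 2 phenotype classes has df = 2 − 1 = 1.

1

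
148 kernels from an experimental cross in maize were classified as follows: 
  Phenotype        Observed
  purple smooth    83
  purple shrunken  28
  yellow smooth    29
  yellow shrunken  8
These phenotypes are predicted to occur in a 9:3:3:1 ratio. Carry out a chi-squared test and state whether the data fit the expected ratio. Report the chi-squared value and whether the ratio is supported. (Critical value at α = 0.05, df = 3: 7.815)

The 9:3:3:1 ratio has 16 parts, so with N = 148 the expected counts are:
  purple smooth: 148 × 9/16 = 83.25
  purple shrunken: 148 × 3/16 = 27.75
  yellow smooth: 148 × 3/16 = 27.75
  yellow shrunken: 148 × 1/16 = 9.25
χ² = Σ (O − E)² / E
  purple smooth: (83 − 83.25)² / 83.25 = 0.0008
  purple shrunken: (28 − 27.75)² / 27.75 = 0.0023
  yellow smooth: (29 − 27.75)² / 27.75 = 0.0563
  yellow shrunken: (8 − 9.25)² / 9.25 = 0.1689
χ² = 0.0008 + 0.0023 + 0.0563 + 0.1689 = 0.2283 ≈ 0.228
Degrees of freedom = 4 − 1 = 3; critical value at α = 0.05 is 7.815.
Since 0.228 < 7.815, we fail to reject the null hypothesis — the data are consistent with the 9:3:3:1 ratio.

0.228; consistent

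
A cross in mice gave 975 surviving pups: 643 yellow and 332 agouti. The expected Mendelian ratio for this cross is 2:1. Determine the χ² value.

0.226

Total ratio parts = 3. Expected numbers out of 975:
  yellow: 975 × 2/3 = 650
  agouti: 975 × 1/3 = 325
χ² = Σ (O − E)² / E
  yellow: (643 − 650)² / 650 = 0.0754
  agouti: (332 − 325)² / 325 = 0.1508
χ² = 0.0754 + 0.1508 = 0.2262 ≈ 0.226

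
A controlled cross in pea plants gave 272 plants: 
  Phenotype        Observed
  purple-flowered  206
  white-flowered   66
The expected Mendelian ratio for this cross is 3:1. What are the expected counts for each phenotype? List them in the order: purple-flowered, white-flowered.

Under the 3:1 hypothesis (Σ ratio = 4, N = 272):
  purple-flowered: 272 × 3/4 = 204
  white-flowered: 272 × 1/4 = 68

204, 68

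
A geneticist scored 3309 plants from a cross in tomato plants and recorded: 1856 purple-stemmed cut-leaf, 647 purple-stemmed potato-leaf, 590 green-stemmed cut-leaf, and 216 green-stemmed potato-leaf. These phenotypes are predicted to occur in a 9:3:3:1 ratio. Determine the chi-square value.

3.054

Under the 9:3:3:1 hypothesis (Σ ratio = 16, N = 3309):
  purple-stemmed cut-leaf: 3309 × 9/16 = 1861.3125
  purple-stemmed potato-leaf: 3309 × 3/16 = 620.4375
  green-stemmed cut-leaf: 3309 × 3/16 = 620.4375
  green-stemmed potato-leaf: 3309 × 1/16 = 206.8125
χ² = Σ (O − E)² / E
  purple-stemmed cut-leaf: (1856 − 1861.3125)² / 1861.3125 = 0.0152
  purple-stemmed potato-leaf: (647 − 620.4375)² / 620.4375 = 1.1372
  green-stemmed cut-leaf: (590 − 620.4375)² / 620.4375 = 1.4932
  green-stemmed potato-leaf: (216 − 206.8125)² / 206.8125 = 0.4081
χ² = 0.0152 + 1.1372 + 1.4932 + 0.4081 = 3.0537 ≈ 3.054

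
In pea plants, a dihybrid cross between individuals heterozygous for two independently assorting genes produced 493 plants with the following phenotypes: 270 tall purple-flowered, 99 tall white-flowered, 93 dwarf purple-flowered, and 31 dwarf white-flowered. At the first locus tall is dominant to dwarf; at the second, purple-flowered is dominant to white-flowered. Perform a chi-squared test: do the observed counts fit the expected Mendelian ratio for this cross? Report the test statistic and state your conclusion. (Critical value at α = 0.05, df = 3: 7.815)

0.663; consistent

A dihybrid F₂ with independent assortment and complete dominance at both loci gives a 9:3:3:1 phenotypic ratio.
The 9:3:3:1 ratio has 16 parts, so with N = 493 the expected counts are:
  tall purple-flowered: 493 × 9/16 = 277.3125
  tall white-flowered: 493 × 3/16 = 92.4375
  dwarf purple-flowered: 493 × 3/16 = 92.4375
  dwarf white-flowered: 493 × 1/16 = 30.8125
χ² = Σ (O − E)² / E
  tall purple-flowered: (270 − 277.3125)² / 277.3125 = 0.1928
  tall white-flowered: (99 − 92.4375)² / 92.4375 = 0.4659
  dwarf purple-flowered: (93 − 92.4375)² / 92.4375 = 0.0034
  dwarf white-flowered: (31 − 30.8125)² / 30.8125 = 0.0011
χ² = 0.1928 + 0.4659 + 0.0034 + 0.0011 = 0.6632 ≈ 0.663
Degrees of freedom = 4 − 1 = 3; critical value at α = 0.05 is 7.815.
Since 0.663 < 7.815, we fail to reject the null hypothesis — the data are consistent with the 9:3:3:1 ratio.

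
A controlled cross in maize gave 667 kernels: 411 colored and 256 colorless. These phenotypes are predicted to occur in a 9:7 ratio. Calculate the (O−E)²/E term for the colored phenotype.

3.418

Expected counts for N = 667 under a 9:7 ratio (total parts = 16):
  colored: 667 × 9/16 = 375.1875
  colorless: 667 × 7/16 = 291.8125
Contribution of colored: (411 − 375.1875)² / 375.1875 = 3.4184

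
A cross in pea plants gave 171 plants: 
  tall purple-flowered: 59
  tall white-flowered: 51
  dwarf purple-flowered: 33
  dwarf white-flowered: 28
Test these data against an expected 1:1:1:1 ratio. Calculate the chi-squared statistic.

Total ratio parts = 4. Expected numbers out of 171:
  tall purple-flowered: 171 × 1/4 = 42.75
  tall white-flowered: 171 × 1/4 = 42.75
  dwarf purple-flowered: 171 × 1/4 = 42.75
  dwarf white-flowered: 171 × 1/4 = 42.75
χ² = Σ (O − E)² / E
  tall purple-flowered: (59 − 42.75)² / 42.75 = 6.1769
  tall white-flowered: (51 − 42.75)² / 42.75 = 1.5921
  dwarf purple-flowered: (33 − 42.75)² / 42.75 = 2.2237
  dwarf white-flowered: (28 − 42.75)² / 42.75 = 5.0892
χ² = 6.1769 + 1.5921 + 2.2237 + 5.0892 = 15.0819 ≈ 15.082

15.082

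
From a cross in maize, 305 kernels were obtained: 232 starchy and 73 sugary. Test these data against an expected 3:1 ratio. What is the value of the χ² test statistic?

0.185

Expected counts for N = 305 under a 3:1 ratio (total parts = 4):
  starchy: 305 × 3/4 = 228.75
  sugary: 305 × 1/4 = 76.25
χ² = Σ (O − E)² / E
  starchy: (232 − 228.75)² / 228.75 = 0.0462
  sugary: (73 − 76.25)² / 76.25 = 0.1385
χ² = 0.0462 + 0.1385 = 0.1847 ≈ 0.185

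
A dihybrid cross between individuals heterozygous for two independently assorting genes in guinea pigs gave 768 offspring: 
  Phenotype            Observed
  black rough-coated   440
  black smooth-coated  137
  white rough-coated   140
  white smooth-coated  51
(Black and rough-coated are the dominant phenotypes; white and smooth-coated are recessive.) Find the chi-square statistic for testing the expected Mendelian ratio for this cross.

A dihybrid F₂ with independent assortment and complete dominance at both loci gives a 9:3:3:1 phenotypic ratio.
The 9:3:3:1 ratio has 16 parts, so with N = 768 the expected counts are:
  black rough-coated: 768 × 9/16 = 432
  black smooth-coated: 768 × 3/16 = 144
  white rough-coated: 768 × 3/16 = 144
  white smooth-coated: 768 × 1/16 = 48
χ² = Σ (O − E)² / E
  black rough-coated: (440 − 432)² / 432 = 0.1481
  black smooth-coated: (137 − 144)² / 144 = 0.3403
  white rough-coated: (140 − 144)² / 144 = 0.1111
  white smooth-coated: (51 − 48)² / 48 = 0.1875
χ² = 0.1481 + 0.3403 + 0.1111 + 0.1875 = 0.787

0.787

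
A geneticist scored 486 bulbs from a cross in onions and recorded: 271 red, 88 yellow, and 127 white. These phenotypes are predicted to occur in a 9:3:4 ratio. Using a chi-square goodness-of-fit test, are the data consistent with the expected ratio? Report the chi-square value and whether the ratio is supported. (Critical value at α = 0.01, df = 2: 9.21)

Expected counts for N = 486 under a 9:3:4 ratio (total parts = 16):
  red: 486 × 9/16 = 273.375
  yellow: 486 × 3/16 = 91.125
  white: 486 × 4/16 = 121.5
χ² = Σ (O − E)² / E
  red: (271 − 273.375)² / 273.375 = 0.0206
  yellow: (88 − 91.125)² / 91.125 = 0.1072
  white: (127 − 121.5)² / 121.5 = 0.2490
χ² = 0.0206 + 0.1072 + 0.2490 = 0.3768 ≈ 0.377
Degrees of freedom = 3 − 1 = 2; critical value at α = 0.01 is 9.21.
Since 0.377 < 9.21, we fail to reject the null hypothesis — the data are consistent with the 9:3:4 ratio.

0.377; consistent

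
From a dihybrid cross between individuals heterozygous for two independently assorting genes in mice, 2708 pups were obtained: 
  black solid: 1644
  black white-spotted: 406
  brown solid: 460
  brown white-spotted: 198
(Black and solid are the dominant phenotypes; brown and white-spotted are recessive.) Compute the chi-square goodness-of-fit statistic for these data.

A dihybrid F₂ with independent assortment and complete dominance at both loci gives a 9:3:3:1 phenotypic ratio.
Under the 9:3:3:1 hypothesis (Σ ratio = 16, N = 2708):
  black solid: 2708 × 9/16 = 1523.25
  black white-spotted: 2708 × 3/16 = 507.75
  brown solid: 2708 × 3/16 = 507.75
  brown white-spotted: 2708 × 1/16 = 169.25
χ² = Σ (O − E)² / E
  black solid: (1644 − 1523.25)² / 1523.25 = 9.5720
  black white-spotted: (406 − 507.75)² / 507.75 = 20.3901
  brown solid: (460 − 507.75)² / 507.75 = 4.4905
  brown white-spotted: (198 − 169.25)² / 169.25 = 4.8837
χ² = 9.5720 + 20.3901 + 4.4905 + 4.8837 = 39.3363 ≈ 39.336

39.336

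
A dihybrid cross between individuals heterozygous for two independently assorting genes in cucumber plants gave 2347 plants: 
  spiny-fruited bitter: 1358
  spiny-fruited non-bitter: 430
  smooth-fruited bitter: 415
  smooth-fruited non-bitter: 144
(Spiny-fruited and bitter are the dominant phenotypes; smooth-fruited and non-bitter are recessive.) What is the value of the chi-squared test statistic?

A dihybrid F₂ with independent assortment and complete dominance at both loci gives a 9:3:3:1 phenotypic ratio.
The 9:3:3:1 ratio has 16 parts, so with N = 2347 the expected counts are:
  spiny-fruited bitter: 2347 × 9/16 = 1320.1875
  spiny-fruited non-bitter: 2347 × 3/16 = 440.0625
  smooth-fruited bitter: 2347 × 3/16 = 440.0625
  smooth-fruited non-bitter: 2347 × 1/16 = 146.6875
χ² = Σ (O − E)² / E
  spiny-fruited bitter: (1358 − 1320.1875)² / 1320.1875 = 1.0830
  spiny-fruited non-bitter: (430 − 440.0625)² / 440.0625 = 0.2301
  smooth-fruited bitter: (415 − 440.0625)² / 440.0625 = 1.4274
  smooth-fruited non-bitter: (144 − 146.6875)² / 146.6875 = 0.0492
χ² = 1.0830 + 0.2301 + 1.4274 + 0.0492 = 2.7897 ≈ 2.790

2.790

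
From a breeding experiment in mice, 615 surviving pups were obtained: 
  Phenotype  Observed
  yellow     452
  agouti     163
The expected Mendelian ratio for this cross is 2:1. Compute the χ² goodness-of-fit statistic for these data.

Under the 2:1 hypothesis (Σ ratio = 3, N = 615):
  yellow: 615 × 2/3 = 410
  agouti: 615 × 1/3 = 205
χ² = Σ (O − E)² / E
  yellow: (452 − 410)² / 410 = 4.3024
  agouti: (163 − 205)² / 205 = 8.6049
χ² = 4.3024 + 8.6049 = 12.9073 ≈ 12.907

12.907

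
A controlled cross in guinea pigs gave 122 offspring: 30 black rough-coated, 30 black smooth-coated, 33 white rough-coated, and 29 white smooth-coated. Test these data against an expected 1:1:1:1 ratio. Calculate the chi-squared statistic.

0.295

The 1:1:1:1 ratio has 4 parts, so with N = 122 the expected counts are:
  black rough-coated: 122 × 1/4 = 30.5
  black smooth-coated: 122 × 1/4 = 30.5
  white rough-coated: 122 × 1/4 = 30.5
  white smooth-coated: 122 × 1/4 = 30.5
χ² = Σ (O − E)² / E
  black rough-coated: (30 − 30.5)² / 30.5 = 0.0082
  black smooth-coated: (30 − 30.5)² / 30.5 = 0.0082
  white rough-coated: (33 − 30.5)² / 30.5 = 0.2049
  white smooth-coated: (29 − 30.5)² / 30.5 = 0.0738
χ² = 0.0082 + 0.0082 + 0.2049 + 0.0738 = 0.2951 ≈ 0.295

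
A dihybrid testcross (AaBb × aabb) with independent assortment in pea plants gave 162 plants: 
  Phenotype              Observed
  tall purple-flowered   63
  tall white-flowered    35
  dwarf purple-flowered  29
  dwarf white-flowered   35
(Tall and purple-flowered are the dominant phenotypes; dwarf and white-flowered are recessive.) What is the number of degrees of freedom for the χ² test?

A dihybrid testcross with independent assortment gives a 1:1:1:1 ratio.
A goodness-of-fit test with 4 phenotype classes has df = 4 − 1 = 3.

3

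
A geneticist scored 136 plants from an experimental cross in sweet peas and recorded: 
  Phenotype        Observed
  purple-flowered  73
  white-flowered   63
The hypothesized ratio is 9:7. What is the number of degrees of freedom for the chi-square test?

1

A goodness-of-fit test with 2 phenotype classes has df = 2 − 1 = 1.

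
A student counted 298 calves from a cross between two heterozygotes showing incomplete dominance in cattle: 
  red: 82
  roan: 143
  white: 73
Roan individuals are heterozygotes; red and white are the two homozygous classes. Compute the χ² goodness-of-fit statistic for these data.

1.027

With incomplete dominance, a heterozygote × heterozygote cross gives a 1:2:1 phenotypic ratio.
Under the 1:2:1 hypothesis (Σ ratio = 4, N = 298):
  red: 298 × 1/4 = 74.5
  roan: 298 × 2/4 = 149
  white: 298 × 1/4 = 74.5
χ² = Σ (O − E)² / E
  red: (82 − 74.5)² / 74.5 = 0.7550
  roan: (143 − 149)² / 149 = 0.2416
  white: (73 − 74.5)² / 74.5 = 0.0302
χ² = 0.7550 + 0.2416 + 0.0302 = 1.0268 ≈ 1.027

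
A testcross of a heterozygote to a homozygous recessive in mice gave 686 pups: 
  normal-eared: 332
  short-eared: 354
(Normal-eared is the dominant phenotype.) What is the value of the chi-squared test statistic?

A testcross of a heterozygote (Aa × aa) gives a 1:1 phenotypic ratio.
The 1:1 ratio has 2 parts, so with N = 686 the expected counts are:
  normal-eared: 686 × 1/2 = 343
  short-eared: 686 × 1/2 = 343
χ² = Σ (O − E)² / E
  normal-eared: (332 − 343)² / 343 = 0.3528
  short-eared: (354 − 343)² / 343 = 0.3528
χ² = 0.3528 + 0.3528 = 0.7056 ≈ 0.706

0.706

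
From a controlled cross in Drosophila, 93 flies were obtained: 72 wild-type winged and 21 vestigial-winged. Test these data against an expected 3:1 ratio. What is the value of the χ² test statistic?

0.290

Expected counts for N = 93 under a 3:1 ratio (total parts = 4):
  wild-type winged: 93 × 3/4 = 69.75
  vestigial-winged: 93 × 1/4 = 23.25
χ² = Σ (O − E)² / E
  wild-type winged: (72 − 69.75)² / 69.75 = 0.0726
  vestigial-winged: (21 − 23.25)² / 23.25 = 0.2177
χ² = 0.0726 + 0.2177 = 0.2903 ≈ 0.290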